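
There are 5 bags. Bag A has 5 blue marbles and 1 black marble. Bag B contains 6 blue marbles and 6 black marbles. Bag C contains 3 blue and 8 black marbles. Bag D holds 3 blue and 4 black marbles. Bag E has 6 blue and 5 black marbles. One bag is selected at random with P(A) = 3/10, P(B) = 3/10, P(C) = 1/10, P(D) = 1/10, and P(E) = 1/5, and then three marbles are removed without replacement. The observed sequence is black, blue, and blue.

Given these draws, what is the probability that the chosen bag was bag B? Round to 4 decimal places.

Under each hypothesis, the probability of the observed sequence is: P(data | bag A) = (1/6)(5/5)(4/4) = 0.16667; P(data | bag B) = (6/12)(6/11)(5/10) = 0.13636; P(data | bag C) = (8/11)(3/10)(2/9) = 0.048485; P(data | bag D) = (4/7)(3/6)(2/5) = 0.11429; P(data | bag E) = (5/11)(6/10)(5/9) = 0.15152.
The prior-weighted likelihoods are 3/10 · 0.16667 = 0.05, 3/10 · 0.13636 = 0.040909, 1/10 · 0.048485 = 0.0048485, 1/10 · 0.11429 = 0.011429, 1/5 · 0.15152 = 0.030303; these sum to 0.13749.
Therefore the posterior P(bag B | data) = (0.040909) / (0.13749) = 0.29754.

0.2975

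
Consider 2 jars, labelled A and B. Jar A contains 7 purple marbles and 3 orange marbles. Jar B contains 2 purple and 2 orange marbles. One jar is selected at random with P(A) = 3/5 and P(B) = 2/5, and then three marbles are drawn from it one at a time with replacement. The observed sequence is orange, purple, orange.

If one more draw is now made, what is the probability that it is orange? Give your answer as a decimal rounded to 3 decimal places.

The likelihood of the observed sequence under each hypothesis: P(data | jar A) = (3/10)(7/10)(3/10) = 0.063; P(data | jar B) = (2/4)(2/4)(2/4) = 0.125.
Multiplying each by its prior: 3/5 · 0.063 = 0.0378, 2/5 · 0.125 = 0.05; with total 0.0878.
Dividing through by the total gives posterior P(jar A | data) = 0.43052, P(jar B | data) = 0.56948.
Averaging over the posterior, P(orange next | data) = (3/10)(0.43052) + (1/2)(0.56948) = 0.4139.

0.414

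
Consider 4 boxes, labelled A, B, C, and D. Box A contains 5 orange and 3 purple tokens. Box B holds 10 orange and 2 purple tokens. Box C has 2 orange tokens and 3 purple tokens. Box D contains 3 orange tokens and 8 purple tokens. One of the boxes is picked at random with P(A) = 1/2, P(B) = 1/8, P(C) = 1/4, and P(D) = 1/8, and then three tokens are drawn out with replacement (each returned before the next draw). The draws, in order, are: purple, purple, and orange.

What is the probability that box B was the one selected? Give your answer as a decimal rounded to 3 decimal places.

0.029

Under each hypothesis, the probability of the observed sequence is: P(data | box A) = (3/8)(3/8)(5/8) = 0.087891; P(data | box B) = (2/12)(2/12)(10/12) = 0.023148; P(data | box C) = (3/5)(3/5)(2/5) = 0.144; P(data | box D) = (8/11)(8/11)(3/11) = 0.14425.
Multiplying each by its prior: 1/2 · 0.087891 = 0.043945, 1/8 · 0.023148 = 0.0028935, 1/4 · 0.144 = 0.036, 1/8 · 0.14425 = 0.018032; summing to 0.10087.
Therefore the posterior P(box B | data) = (0.0028935) / (0.10087) = 0.028686.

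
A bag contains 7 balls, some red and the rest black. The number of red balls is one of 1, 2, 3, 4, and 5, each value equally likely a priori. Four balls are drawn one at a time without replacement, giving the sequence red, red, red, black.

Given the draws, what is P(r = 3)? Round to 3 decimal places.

Compute the likelihood of the observed sequence for each case: P(data | r = 1) = (1/7)(0/6) = 0; P(data | r = 2) = (2/7)(1/6)(0/5) = 0; P(data | r = 3) = (3/7)(2/6)(1/5)(4/4) = 1/35; P(data | r = 4) = (4/7)(3/6)(2/5)(3/4) = 3/35; P(data | r = 5) = (5/7)(4/6)(3/5)(2/4) = 1/7.
The prior-weighted likelihoods are 1/5 · 0 = 0, 1/5 · 0 = 0, 1/5 · 1/35 = 1/175, 1/5 · 3/35 = 3/175, 1/5 · 1/7 = 1/35; summing to 9/175.
By Bayes' rule, P(r = 3 | data) = (1/175) / (9/175) = 1/9.

0.111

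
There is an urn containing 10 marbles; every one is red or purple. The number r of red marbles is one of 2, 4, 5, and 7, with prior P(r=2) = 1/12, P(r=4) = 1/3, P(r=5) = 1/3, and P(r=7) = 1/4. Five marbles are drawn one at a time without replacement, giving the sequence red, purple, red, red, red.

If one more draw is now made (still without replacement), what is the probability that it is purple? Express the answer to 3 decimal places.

The likelihood of the observed sequence under each hypothesis: P(data | r = 2) = (2/10)(8/9)(1/8)(0/7) = 0; P(data | r = 4) = (4/10)(6/9)(3/8)(2/7)(1/6) = 0.0047619; P(data | r = 5) = (5/10)(5/9)(4/8)(3/7)(2/6) = 0.019841; P(data | r = 7) = (7/10)(3/9)(6/8)(5/7)(4/6) = 0.083333.
The prior-weighted likelihoods are 1/12 · 0 = 0, 1/3 · 0.0047619 = 0.0015873, 1/3 · 0.019841 = 0.0066138, 1/4 · 0.083333 = 0.020833; with total 0.029034.
The posterior is then P(r = 2 | data) = 0, P(r = 4 | data) = 0.05467, P(r = 5 | data) = 0.22779, P(r = 7 | data) = 0.71754.
Averaging over the posterior, P(purple next | data) = (1)(0.05467) + (4/5)(0.22779) + (2/5)(0.71754) = 0.52392.

0.524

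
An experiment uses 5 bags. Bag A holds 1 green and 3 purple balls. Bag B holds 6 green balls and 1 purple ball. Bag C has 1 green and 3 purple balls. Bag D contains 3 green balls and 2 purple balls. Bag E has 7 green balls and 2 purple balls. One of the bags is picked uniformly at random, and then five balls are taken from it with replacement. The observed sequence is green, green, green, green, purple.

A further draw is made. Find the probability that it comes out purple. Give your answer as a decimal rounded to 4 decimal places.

For each hypothesis, P(data | H) works out to: P(data | bag A) = (1/4)(1/4)(1/4)(1/4)(3/4) = 0.0029297; P(data | bag B) = (6/7)(6/7)(6/7)(6/7)(1/7) = 0.077111; P(data | bag C) = (1/4)(1/4)(1/4)(1/4)(3/4) = 0.0029297; P(data | bag D) = (3/5)(3/5)(3/5)(3/5)(2/5) = 0.05184; P(data | bag E) = (7/9)(7/9)(7/9)(7/9)(2/9) = 0.081322.
Weighting by the prior gives 1/5 · 0.0029297 = 0.00058594, 1/5 · 0.077111 = 0.015422, 1/5 · 0.0029297 = 0.00058594, 1/5 · 0.05184 = 0.010368, 1/5 · 0.081322 = 0.016264; summing to 0.043226.
Normalising, the posterior is P(bag A | data) = 0.013555, P(bag B | data) = 0.35678, P(bag C | data) = 0.013555, P(bag D | data) = 0.23985, P(bag E | data) = 0.37626.
Averaging over the posterior, P(purple next | data) = (3/4)(0.013555) + (1/7)(0.35678) + (3/4)(0.013555) + (2/5)(0.23985) + (2/9)(0.37626) = 0.25086.

0.2509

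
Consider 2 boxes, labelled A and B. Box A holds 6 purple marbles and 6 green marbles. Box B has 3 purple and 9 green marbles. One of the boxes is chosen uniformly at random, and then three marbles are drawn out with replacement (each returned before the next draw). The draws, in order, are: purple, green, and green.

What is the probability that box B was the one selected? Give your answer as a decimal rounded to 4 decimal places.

Under each hypothesis, the probability of the observed sequence is: P(data | box A) = (6/12)(6/12)(6/12) = 1/8; P(data | box B) = (3/12)(9/12)(9/12) = 9/64.
Weighting by the prior gives 1/2 · 1/8 = 1/16, 1/2 · 9/64 = 9/128; with total 17/128.
Therefore the posterior P(box B | data) = (9/128) / (17/128) = 9/17.

0.5294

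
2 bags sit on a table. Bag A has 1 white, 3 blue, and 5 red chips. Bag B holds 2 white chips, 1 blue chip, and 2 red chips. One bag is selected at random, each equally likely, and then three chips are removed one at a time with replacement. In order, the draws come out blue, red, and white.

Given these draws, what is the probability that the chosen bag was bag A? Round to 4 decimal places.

For each hypothesis, P(data | H) works out to: P(data | bag A) = (3/9)(5/9)(1/9) = 0.020576; P(data | bag B) = (1/5)(2/5)(2/5) = 0.032.
Multiplying each by its prior: 1/2 · 0.020576 = 0.010288, 1/2 · 0.032 = 0.016; with total 0.026288.
Hence P(bag A | data) = (0.010288) / (0.026288) = 0.39136.

0.3914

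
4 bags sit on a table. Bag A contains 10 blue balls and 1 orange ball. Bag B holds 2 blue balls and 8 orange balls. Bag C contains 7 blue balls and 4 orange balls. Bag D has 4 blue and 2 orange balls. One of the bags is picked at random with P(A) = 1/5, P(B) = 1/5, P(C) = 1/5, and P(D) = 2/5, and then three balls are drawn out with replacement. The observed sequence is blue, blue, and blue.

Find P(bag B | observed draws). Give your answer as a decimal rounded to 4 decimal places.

0.0050

Compute the likelihood of the observed sequence for each case: P(data | bag A) = (10/11)(10/11)(10/11) = 0.75131; P(data | bag B) = (2/10)(2/10)(2/10) = 0.008; P(data | bag C) = (7/11)(7/11)(7/11) = 0.2577; P(data | bag D) = (4/6)(4/6)(4/6) = 0.2963.
The prior-weighted likelihoods are 1/5 · 0.75131 = 0.15026, 1/5 · 0.008 = 0.0016, 1/5 · 0.2577 = 0.05154, 2/5 · 0.2963 = 0.11852; these sum to 0.32192.
By Bayes' rule, P(bag B | data) = (0.0016) / (0.32192) = 0.0049702.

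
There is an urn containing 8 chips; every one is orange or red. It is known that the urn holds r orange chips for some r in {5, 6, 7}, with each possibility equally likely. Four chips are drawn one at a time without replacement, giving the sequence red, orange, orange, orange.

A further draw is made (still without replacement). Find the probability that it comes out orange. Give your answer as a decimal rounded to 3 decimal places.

0.762

For each hypothesis, P(data | H) works out to: P(data | r = 5) = (3/8)(5/7)(4/6)(3/5) = 3/28; P(data | r = 6) = (2/8)(6/7)(5/6)(4/5) = 1/7; P(data | r = 7) = (1/8)(7/7)(6/6)(5/5) = 1/8.
The prior-weighted likelihoods are 1/3 · 3/28 = 1/28, 1/3 · 1/7 = 1/21, 1/3 · 1/8 = 1/24; summing to 1/8.
Dividing through by the total gives posterior P(r = 5 | data) = 2/7, P(r = 6 | data) = 8/21, P(r = 7 | data) = 1/3.
Averaging over the posterior, P(orange next | data) = (1/2)(2/7) + (3/4)(8/21) + (1)(1/3) = 16/21.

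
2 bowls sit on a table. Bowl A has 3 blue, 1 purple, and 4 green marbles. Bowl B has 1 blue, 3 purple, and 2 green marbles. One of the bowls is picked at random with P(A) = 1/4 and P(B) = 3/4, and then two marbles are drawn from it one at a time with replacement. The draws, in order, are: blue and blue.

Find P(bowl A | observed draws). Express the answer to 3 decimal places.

0.628

Compute the likelihood of the observed sequence for each case: P(data | bowl A) = (3/8)(3/8) = 9/64; P(data | bowl B) = (1/6)(1/6) = 1/36.
Weighting by the prior gives 1/4 · 9/64 = 9/256, 3/4 · 1/36 = 1/48; summing to 43/768.
So P(bowl A | data) = (9/256) / (43/768) = 27/43.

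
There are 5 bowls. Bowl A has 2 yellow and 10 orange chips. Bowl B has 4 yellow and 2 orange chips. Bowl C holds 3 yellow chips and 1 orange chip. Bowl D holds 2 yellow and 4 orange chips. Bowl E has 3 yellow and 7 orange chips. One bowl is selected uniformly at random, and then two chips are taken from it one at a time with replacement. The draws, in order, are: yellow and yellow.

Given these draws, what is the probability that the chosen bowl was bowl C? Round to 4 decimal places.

Compute the likelihood of the observed sequence for each case: P(data | bowl A) = (2/12)(2/12) = 0.027778; P(data | bowl B) = (4/6)(4/6) = 0.44444; P(data | bowl C) = (3/4)(3/4) = 0.5625; P(data | bowl D) = (2/6)(2/6) = 0.11111; P(data | bowl E) = (3/10)(3/10) = 0.09.
Weighting by the prior gives 1/5 · 0.027778 = 0.0055556, 1/5 · 0.44444 = 0.088889, 1/5 · 0.5625 = 0.1125, 1/5 · 0.11111 = 0.022222, 1/5 · 0.09 = 0.018; with total 0.24717.
Hence P(bowl C | data) = (0.1125) / (0.24717) = 0.45516.

0.4552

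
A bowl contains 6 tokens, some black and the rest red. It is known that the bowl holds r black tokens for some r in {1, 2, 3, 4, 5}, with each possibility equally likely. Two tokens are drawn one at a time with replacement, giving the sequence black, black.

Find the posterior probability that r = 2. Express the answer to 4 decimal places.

The likelihood of the observed sequence under each hypothesis: P(data | r = 1) = (1/6)(1/6) = 1/36; P(data | r = 2) = (2/6)(2/6) = 1/9; P(data | r = 3) = (3/6)(3/6) = 1/4; P(data | r = 4) = (4/6)(4/6) = 4/9; P(data | r = 5) = (5/6)(5/6) = 25/36.
Multiplying each by its prior: 1/5 · 1/36 = 1/180, 1/5 · 1/9 = 1/45, 1/5 · 1/4 = 1/20, 1/5 · 4/9 = 4/45, 1/5 · 25/36 = 5/36; with total 11/36.
Therefore the posterior P(r = 2 | data) = (1/45) / (11/36) = 4/55.

0.0727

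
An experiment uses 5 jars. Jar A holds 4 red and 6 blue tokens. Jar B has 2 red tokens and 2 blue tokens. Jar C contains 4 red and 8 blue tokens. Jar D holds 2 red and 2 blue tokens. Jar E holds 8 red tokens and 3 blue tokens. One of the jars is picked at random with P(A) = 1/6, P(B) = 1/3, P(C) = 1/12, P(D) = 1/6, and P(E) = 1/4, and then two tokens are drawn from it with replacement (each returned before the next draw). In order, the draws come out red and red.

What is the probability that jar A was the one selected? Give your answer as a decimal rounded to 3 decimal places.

0.091

Compute the likelihood of the observed sequence for each case: P(data | jar A) = (4/10)(4/10) = 0.16; P(data | jar B) = (2/4)(2/4) = 0.25; P(data | jar C) = (4/12)(4/12) = 0.11111; P(data | jar D) = (2/4)(2/4) = 0.25; P(data | jar E) = (8/11)(8/11) = 0.52893.
The prior-weighted likelihoods are 1/6 · 0.16 = 0.026667, 1/3 · 0.25 = 0.083333, 1/12 · 0.11111 = 0.0092593, 1/6 · 0.25 = 0.041667, 1/4 · 0.52893 = 0.13223; these sum to 0.29316.
Hence P(jar A | data) = (0.026667) / (0.29316) = 0.090964.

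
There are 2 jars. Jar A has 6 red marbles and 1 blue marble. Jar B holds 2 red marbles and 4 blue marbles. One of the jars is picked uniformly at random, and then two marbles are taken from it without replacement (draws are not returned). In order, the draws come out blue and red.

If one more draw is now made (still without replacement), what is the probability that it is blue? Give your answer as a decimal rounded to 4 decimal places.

For each hypothesis, P(data | H) works out to: P(data | jar A) = (1/7)(6/6) = 1/7; P(data | jar B) = (4/6)(2/5) = 4/15.
Weighting by the prior gives 1/2 · 1/7 = 1/14, 1/2 · 4/15 = 2/15; with total 43/210.
Dividing through by the total gives posterior P(jar A | data) = 15/43, P(jar B | data) = 28/43.
So P(blue next | data) = Σ P(blue next | H) P(H | data) = (0)(15/43) + (3/4)(28/43) = 21/43.

0.4884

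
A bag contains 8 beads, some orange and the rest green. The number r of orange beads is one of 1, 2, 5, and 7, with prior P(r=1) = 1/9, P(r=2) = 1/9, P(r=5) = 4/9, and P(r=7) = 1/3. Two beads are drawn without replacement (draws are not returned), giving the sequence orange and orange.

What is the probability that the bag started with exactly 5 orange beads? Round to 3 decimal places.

0.385

The likelihood of the observed sequence under each hypothesis: P(data | r = 1) = (1/8)(0/7) = 0; P(data | r = 2) = (2/8)(1/7) = 1/28; P(data | r = 5) = (5/8)(4/7) = 5/14; P(data | r = 7) = (7/8)(6/7) = 3/4.
Weighting by the prior gives 1/9 · 0 = 0, 1/9 · 1/28 = 1/252, 4/9 · 5/14 = 10/63, 1/3 · 3/4 = 1/4; these sum to 26/63.
So P(r = 5 | data) = (10/63) / (26/63) = 5/13.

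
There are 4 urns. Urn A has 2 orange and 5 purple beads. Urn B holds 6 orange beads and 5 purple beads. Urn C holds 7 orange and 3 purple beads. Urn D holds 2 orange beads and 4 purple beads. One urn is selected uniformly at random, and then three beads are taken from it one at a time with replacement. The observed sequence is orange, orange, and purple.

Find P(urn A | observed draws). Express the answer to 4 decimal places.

For each hypothesis, P(data | H) works out to: P(data | urn A) = (2/7)(2/7)(5/7) = 0.058309; P(data | urn B) = (6/11)(6/11)(5/11) = 0.13524; P(data | urn C) = (7/10)(7/10)(3/10) = 0.147; P(data | urn D) = (2/6)(2/6)(4/6) = 0.074074.
The prior-weighted likelihoods are 1/4 · 0.058309 = 0.014577, 1/4 · 0.13524 = 0.033809, 1/4 · 0.147 = 0.03675, 1/4 · 0.074074 = 0.018519; summing to 0.10365.
By Bayes' rule, P(urn A | data) = (0.014577) / (0.10365) = 0.14063.

0.1406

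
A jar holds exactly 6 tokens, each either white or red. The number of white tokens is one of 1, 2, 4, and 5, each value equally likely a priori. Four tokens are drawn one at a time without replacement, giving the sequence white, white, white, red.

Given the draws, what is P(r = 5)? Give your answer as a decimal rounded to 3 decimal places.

The likelihood of the observed sequence under each hypothesis: P(data | r = 1) = (1/6)(0/5) = 0; P(data | r = 2) = (2/6)(1/5)(0/4) = 0; P(data | r = 4) = (4/6)(3/5)(2/4)(2/3) = 2/15; P(data | r = 5) = (5/6)(4/5)(3/4)(1/3) = 1/6.
Multiplying each by its prior: 1/4 · 0 = 0, 1/4 · 0 = 0, 1/4 · 2/15 = 1/30, 1/4 · 1/6 = 1/24; with total 3/40.
Therefore the posterior P(r = 5 | data) = (1/24) / (3/40) = 5/9.

0.556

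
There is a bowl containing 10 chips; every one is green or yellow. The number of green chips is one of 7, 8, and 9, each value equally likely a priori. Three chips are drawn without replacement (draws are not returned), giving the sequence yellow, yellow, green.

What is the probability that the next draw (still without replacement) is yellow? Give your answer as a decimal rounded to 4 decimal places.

Compute the likelihood of the observed sequence for each case: P(data | r = 7) = (3/10)(2/9)(7/8) = 0.058333; P(data | r = 8) = (2/10)(1/9)(8/8) = 0.022222; P(data | r = 9) = (1/10)(0/9) = 0.
Weighting by the prior gives 1/3 · 0.058333 = 0.019444, 1/3 · 0.022222 = 0.0074074, 1/3 · 0 = 0; summing to 0.026852.
Normalising, the posterior is P(r = 7 | data) = 0.72414, P(r = 8 | data) = 0.27586, P(r = 9 | data) = 0.
The predictive probability is P(yellow next | data) = (1/7)(0.72414) + (0)(0.27586) = 0.10345.

0.1034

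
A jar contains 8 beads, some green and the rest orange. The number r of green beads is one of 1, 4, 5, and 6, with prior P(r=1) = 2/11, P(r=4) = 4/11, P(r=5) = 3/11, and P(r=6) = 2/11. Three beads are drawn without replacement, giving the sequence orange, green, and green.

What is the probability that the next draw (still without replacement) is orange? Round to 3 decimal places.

0.429

For each hypothesis, P(data | H) works out to: P(data | r = 1) = (7/8)(1/7)(0/6) = 0; P(data | r = 4) = (4/8)(4/7)(3/6) = 1/7; P(data | r = 5) = (3/8)(5/7)(4/6) = 5/28; P(data | r = 6) = (2/8)(6/7)(5/6) = 5/28.
Multiplying each by its prior: 2/11 · 0 = 0, 4/11 · 1/7 = 4/77, 3/11 · 5/28 = 15/308, 2/11 · 5/28 = 5/154; these sum to 41/308.
Dividing through by the total gives posterior P(r = 1 | data) = 0, P(r = 4 | data) = 16/41, P(r = 5 | data) = 15/41, P(r = 6 | data) = 10/41.
Averaging over the posterior, P(orange next | data) = (3/5)(16/41) + (2/5)(15/41) + (1/5)(10/41) = 88/205.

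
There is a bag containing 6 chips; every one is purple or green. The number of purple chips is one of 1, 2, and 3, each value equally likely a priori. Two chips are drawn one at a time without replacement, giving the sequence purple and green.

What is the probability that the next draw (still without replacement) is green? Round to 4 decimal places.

0.7045

Under each hypothesis, the probability of the observed sequence is: P(data | r = 1) = (1/6)(5/5) = 1/6; P(data | r = 2) = (2/6)(4/5) = 4/15; P(data | r = 3) = (3/6)(3/5) = 3/10.
The prior-weighted likelihoods are 1/3 · 1/6 = 1/18, 1/3 · 4/15 = 4/45, 1/3 · 3/10 = 1/10; with total 11/45.
Dividing through by the total gives posterior P(r = 1 | data) = 5/22, P(r = 2 | data) = 4/11, P(r = 3 | data) = 9/22.
Averaging over the posterior, P(green next | data) = (1)(5/22) + (3/4)(4/11) + (1/2)(9/22) = 31/44.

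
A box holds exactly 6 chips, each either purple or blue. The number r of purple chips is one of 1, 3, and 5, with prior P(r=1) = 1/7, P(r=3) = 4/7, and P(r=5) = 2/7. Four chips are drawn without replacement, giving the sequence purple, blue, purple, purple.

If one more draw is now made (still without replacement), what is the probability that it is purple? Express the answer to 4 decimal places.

The likelihood of the observed sequence under each hypothesis: P(data | r = 1) = (1/6)(5/5)(0/4) = 0; P(data | r = 3) = (3/6)(3/5)(2/4)(1/3) = 1/20; P(data | r = 5) = (5/6)(1/5)(4/4)(3/3) = 1/6.
Weighting by the prior gives 1/7 · 0 = 0, 4/7 · 1/20 = 1/35, 2/7 · 1/6 = 1/21; with total 8/105.
Dividing through by the total gives posterior P(r = 1 | data) = 0, P(r = 3 | data) = 3/8, P(r = 5 | data) = 5/8.
Averaging over the posterior, P(purple next | data) = (0)(3/8) + (1)(5/8) = 5/8.

0.6250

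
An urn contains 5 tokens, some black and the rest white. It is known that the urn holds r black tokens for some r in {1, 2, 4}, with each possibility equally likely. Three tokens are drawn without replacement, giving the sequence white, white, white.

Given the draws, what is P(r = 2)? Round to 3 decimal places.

0.200

Compute the likelihood of the observed sequence for each case: P(data | r = 1) = (4/5)(3/4)(2/3) = 2/5; P(data | r = 2) = (3/5)(2/4)(1/3) = 1/10; P(data | r = 4) = (1/5)(0/4) = 0.
Multiplying each by its prior: 1/3 · 2/5 = 2/15, 1/3 · 1/10 = 1/30, 1/3 · 0 = 0; summing to 1/6.
So P(r = 2 | data) = (1/30) / (1/6) = 1/5.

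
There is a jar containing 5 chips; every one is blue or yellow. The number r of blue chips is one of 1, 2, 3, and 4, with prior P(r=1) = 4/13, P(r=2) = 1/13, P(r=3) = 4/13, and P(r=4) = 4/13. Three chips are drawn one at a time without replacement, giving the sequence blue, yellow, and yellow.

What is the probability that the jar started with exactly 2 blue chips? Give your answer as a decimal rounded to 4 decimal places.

0.1429

For each hypothesis, P(data | H) works out to: P(data | r = 1) = (1/5)(4/4)(3/3) = 1/5; P(data | r = 2) = (2/5)(3/4)(2/3) = 1/5; P(data | r = 3) = (3/5)(2/4)(1/3) = 1/10; P(data | r = 4) = (4/5)(1/4)(0/3) = 0.
Weighting by the prior gives 4/13 · 1/5 = 4/65, 1/13 · 1/5 = 1/65, 4/13 · 1/10 = 2/65, 4/13 · 0 = 0; summing to 7/65.
Hence P(r = 2 | data) = (1/65) / (7/65) = 1/7.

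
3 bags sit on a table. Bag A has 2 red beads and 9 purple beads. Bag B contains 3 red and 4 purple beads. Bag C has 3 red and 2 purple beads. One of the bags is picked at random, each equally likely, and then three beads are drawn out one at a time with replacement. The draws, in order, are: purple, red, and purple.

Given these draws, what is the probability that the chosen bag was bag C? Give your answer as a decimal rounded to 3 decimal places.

0.268

For each hypothesis, P(data | H) works out to: P(data | bag A) = (9/11)(2/11)(9/11) = 0.12171; P(data | bag B) = (4/7)(3/7)(4/7) = 0.13994; P(data | bag C) = (2/5)(3/5)(2/5) = 0.096.
Weighting by the prior gives 1/3 · 0.12171 = 0.040571, 1/3 · 0.13994 = 0.046647, 1/3 · 0.096 = 0.032; summing to 0.11922.
Hence P(bag C | data) = (0.032) / (0.11922) = 0.26842.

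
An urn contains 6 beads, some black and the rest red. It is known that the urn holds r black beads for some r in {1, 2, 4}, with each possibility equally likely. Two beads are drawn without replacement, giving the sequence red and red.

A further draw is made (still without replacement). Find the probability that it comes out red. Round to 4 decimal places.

0.6176

Under each hypothesis, the probability of the observed sequence is: P(data | r = 1) = (5/6)(4/5) = 2/3; P(data | r = 2) = (4/6)(3/5) = 2/5; P(data | r = 4) = (2/6)(1/5) = 1/15.
Weighting by the prior gives 1/3 · 2/3 = 2/9, 1/3 · 2/5 = 2/15, 1/3 · 1/15 = 1/45; summing to 17/45.
Dividing through by the total gives posterior P(r = 1 | data) = 10/17, P(r = 2 | data) = 6/17, P(r = 4 | data) = 1/17.
So P(red next | data) = Σ P(red next | H) P(H | data) = (3/4)(10/17) + (1/2)(6/17) + (0)(1/17) = 21/34.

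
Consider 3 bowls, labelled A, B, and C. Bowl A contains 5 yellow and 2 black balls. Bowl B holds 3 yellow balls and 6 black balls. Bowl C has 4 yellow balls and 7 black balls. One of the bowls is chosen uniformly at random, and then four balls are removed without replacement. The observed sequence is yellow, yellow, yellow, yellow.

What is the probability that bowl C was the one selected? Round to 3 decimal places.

The likelihood of the observed sequence under each hypothesis: P(data | bowl A) = (5/7)(4/6)(3/5)(2/4) = 0.14286; P(data | bowl B) = (3/9)(2/8)(1/7)(0/6) = 0; P(data | bowl C) = (4/11)(3/10)(2/9)(1/8) = 0.0030303.
The prior-weighted likelihoods are 1/3 · 0.14286 = 0.047619, 1/3 · 0 = 0, 1/3 · 0.0030303 = 0.0010101; summing to 0.048629.
Hence P(bowl C | data) = (0.0010101) / (0.048629) = 0.020772.

0.021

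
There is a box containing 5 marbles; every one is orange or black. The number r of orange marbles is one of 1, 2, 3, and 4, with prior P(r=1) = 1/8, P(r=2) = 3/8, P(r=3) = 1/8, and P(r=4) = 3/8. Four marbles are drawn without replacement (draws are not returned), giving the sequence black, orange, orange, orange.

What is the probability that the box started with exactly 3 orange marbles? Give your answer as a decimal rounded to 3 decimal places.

0.143

Under each hypothesis, the probability of the observed sequence is: P(data | r = 1) = (4/5)(1/4)(0/3) = 0; P(data | r = 2) = (3/5)(2/4)(1/3)(0/2) = 0; P(data | r = 3) = (2/5)(3/4)(2/3)(1/2) = 1/10; P(data | r = 4) = (1/5)(4/4)(3/3)(2/2) = 1/5.
Multiplying each by its prior: 1/8 · 0 = 0, 3/8 · 0 = 0, 1/8 · 1/10 = 1/80, 3/8 · 1/5 = 3/40; summing to 7/80.
By Bayes' rule, P(r = 3 | data) = (1/80) / (7/80) = 1/7.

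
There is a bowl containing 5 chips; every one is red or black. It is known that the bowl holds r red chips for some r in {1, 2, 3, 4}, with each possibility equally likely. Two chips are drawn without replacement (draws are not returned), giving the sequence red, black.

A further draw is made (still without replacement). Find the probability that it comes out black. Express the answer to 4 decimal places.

Under each hypothesis, the probability of the observed sequence is: P(data | r = 1) = (1/5)(4/4) = 1/5; P(data | r = 2) = (2/5)(3/4) = 3/10; P(data | r = 3) = (3/5)(2/4) = 3/10; P(data | r = 4) = (4/5)(1/4) = 1/5.
Multiplying each by its prior: 1/4 · 1/5 = 1/20, 1/4 · 3/10 = 3/40, 1/4 · 3/10 = 3/40, 1/4 · 1/5 = 1/20; these sum to 1/4.
Normalising, the posterior is P(r = 1 | data) = 1/5, P(r = 2 | data) = 3/10, P(r = 3 | data) = 3/10, P(r = 4 | data) = 1/5.
The predictive probability is P(black next | data) = (1)(1/5) + (2/3)(3/10) + (1/3)(3/10) + (0)(1/5) = 1/2.

0.5000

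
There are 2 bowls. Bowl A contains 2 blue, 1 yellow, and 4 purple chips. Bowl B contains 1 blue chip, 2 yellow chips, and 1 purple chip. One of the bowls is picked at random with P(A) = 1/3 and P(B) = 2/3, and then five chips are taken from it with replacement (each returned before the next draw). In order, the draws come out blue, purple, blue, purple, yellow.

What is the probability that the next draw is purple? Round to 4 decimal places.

0.4087

For each hypothesis, P(data | H) works out to: P(data | bowl A) = (2/7)(4/7)(2/7)(4/7)(1/7) = 0.0038079; P(data | bowl B) = (1/4)(1/4)(1/4)(1/4)(2/4) = 0.0019531.
Weighting by the prior gives 1/3 · 0.0038079 = 0.0012693, 2/3 · 0.0019531 = 0.0013021; these sum to 0.0025714.
Dividing through by the total gives posterior P(bowl A | data) = 0.49363, P(bowl B | data) = 0.50637.
The predictive probability is P(purple next | data) = (4/7)(0.49363) + (1/4)(0.50637) = 0.40867.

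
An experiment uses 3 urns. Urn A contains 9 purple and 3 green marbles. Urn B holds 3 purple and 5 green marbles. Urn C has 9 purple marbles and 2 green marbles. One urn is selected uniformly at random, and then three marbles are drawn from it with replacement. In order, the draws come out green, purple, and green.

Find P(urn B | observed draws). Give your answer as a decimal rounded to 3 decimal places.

0.665

Under each hypothesis, the probability of the observed sequence is: P(data | urn A) = (3/12)(9/12)(3/12) = 0.046875; P(data | urn B) = (5/8)(3/8)(5/8) = 0.14648; P(data | urn C) = (2/11)(9/11)(2/11) = 0.027047.
Multiplying each by its prior: 1/3 · 0.046875 = 0.015625, 1/3 · 0.14648 = 0.048828, 1/3 · 0.027047 = 0.0090158; summing to 0.073469.
By Bayes' rule, P(urn B | data) = (0.048828) / (0.073469) = 0.66461.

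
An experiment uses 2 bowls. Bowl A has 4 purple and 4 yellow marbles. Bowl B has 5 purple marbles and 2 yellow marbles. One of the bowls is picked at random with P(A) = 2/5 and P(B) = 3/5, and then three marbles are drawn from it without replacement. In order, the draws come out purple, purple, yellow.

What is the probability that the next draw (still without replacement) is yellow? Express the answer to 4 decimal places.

Compute the likelihood of the observed sequence for each case: P(data | bowl A) = (4/8)(3/7)(4/6) = 1/7; P(data | bowl B) = (5/7)(4/6)(2/5) = 4/21.
Multiplying each by its prior: 2/5 · 1/7 = 2/35, 3/5 · 4/21 = 4/35; these sum to 6/35.
Dividing through by the total gives posterior P(bowl A | data) = 1/3, P(bowl B | data) = 2/3.
So P(yellow next | data) = Σ P(yellow next | H) P(H | data) = (3/5)(1/3) + (1/4)(2/3) = 11/30.

0.3667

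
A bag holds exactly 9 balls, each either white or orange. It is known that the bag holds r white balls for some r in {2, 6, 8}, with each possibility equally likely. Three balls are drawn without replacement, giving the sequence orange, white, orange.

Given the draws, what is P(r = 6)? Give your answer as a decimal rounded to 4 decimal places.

0.3000

The likelihood of the observed sequence under each hypothesis: P(data | r = 2) = (7/9)(2/8)(6/7) = 1/6; P(data | r = 6) = (3/9)(6/8)(2/7) = 1/14; P(data | r = 8) = (1/9)(8/8)(0/7) = 0.
Weighting by the prior gives 1/3 · 1/6 = 1/18, 1/3 · 1/14 = 1/42, 1/3 · 0 = 0; with total 5/63.
By Bayes' rule, P(r = 6 | data) = (1/42) / (5/63) = 3/10.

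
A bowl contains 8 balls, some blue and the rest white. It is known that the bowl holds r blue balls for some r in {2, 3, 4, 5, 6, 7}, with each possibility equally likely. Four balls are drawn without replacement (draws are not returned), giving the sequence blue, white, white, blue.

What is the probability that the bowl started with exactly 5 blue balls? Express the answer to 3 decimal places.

For each hypothesis, P(data | H) works out to: P(data | r = 2) = (2/8)(6/7)(5/6)(1/5) = 1/28; P(data | r = 3) = (3/8)(5/7)(4/6)(2/5) = 1/14; P(data | r = 4) = (4/8)(4/7)(3/6)(3/5) = 3/35; P(data | r = 5) = (5/8)(3/7)(2/6)(4/5) = 1/14; P(data | r = 6) = (6/8)(2/7)(1/6)(5/5) = 1/28; P(data | r = 7) = (7/8)(1/7)(0/6) = 0.
Multiplying each by its prior: 1/6 · 1/28 = 1/168, 1/6 · 1/14 = 1/84, 1/6 · 3/35 = 1/70, 1/6 · 1/14 = 1/84, 1/6 · 1/28 = 1/168, 1/6 · 0 = 0; summing to 1/20.
By Bayes' rule, P(r = 5 | data) = (1/84) / (1/20) = 5/21.

0.238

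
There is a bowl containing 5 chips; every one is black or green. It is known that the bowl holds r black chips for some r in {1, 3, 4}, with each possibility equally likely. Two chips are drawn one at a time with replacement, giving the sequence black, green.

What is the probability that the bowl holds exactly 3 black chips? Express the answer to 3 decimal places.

The likelihood of the observed sequence under each hypothesis: P(data | r = 1) = (1/5)(4/5) = 4/25; P(data | r = 3) = (3/5)(2/5) = 6/25; P(data | r = 4) = (4/5)(1/5) = 4/25.
The prior-weighted likelihoods are 1/3 · 4/25 = 4/75, 1/3 · 6/25 = 2/25, 1/3 · 4/25 = 4/75; these sum to 14/75.
Therefore the posterior P(r = 3 | data) = (2/25) / (14/75) = 3/7.

0.429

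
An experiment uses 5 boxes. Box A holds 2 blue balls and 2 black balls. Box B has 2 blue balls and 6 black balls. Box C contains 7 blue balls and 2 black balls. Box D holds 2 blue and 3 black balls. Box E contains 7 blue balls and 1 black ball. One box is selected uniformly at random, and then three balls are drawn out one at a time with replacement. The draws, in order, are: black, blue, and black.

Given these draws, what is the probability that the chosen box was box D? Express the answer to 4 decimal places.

0.3119

For each hypothesis, P(data | H) works out to: P(data | box A) = (2/4)(2/4)(2/4) = 0.125; P(data | box B) = (6/8)(2/8)(6/8) = 0.14062; P(data | box C) = (2/9)(7/9)(2/9) = 0.038409; P(data | box D) = (3/5)(2/5)(3/5) = 0.144; P(data | box E) = (1/8)(7/8)(1/8) = 0.013672.
Weighting by the prior gives 1/5 · 0.125 = 0.025, 1/5 · 0.14062 = 0.028125, 1/5 · 0.038409 = 0.0076818, 1/5 · 0.144 = 0.0288, 1/5 · 0.013672 = 0.0027344; summing to 0.092341.
So P(box D | data) = (0.0288) / (0.092341) = 0.31189.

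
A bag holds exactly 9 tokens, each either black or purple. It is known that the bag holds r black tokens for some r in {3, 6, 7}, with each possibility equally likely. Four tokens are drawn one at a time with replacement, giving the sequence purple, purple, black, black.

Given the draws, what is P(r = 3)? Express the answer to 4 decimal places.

0.3839

For each hypothesis, P(data | H) works out to: P(data | r = 3) = (6/9)(6/9)(3/9)(3/9) = 0.049383; P(data | r = 6) = (3/9)(3/9)(6/9)(6/9) = 0.049383; P(data | r = 7) = (2/9)(2/9)(7/9)(7/9) = 0.029873.
Multiplying each by its prior: 1/3 · 0.049383 = 0.016461, 1/3 · 0.049383 = 0.016461, 1/3 · 0.029873 = 0.0099578; these sum to 0.04288.
By Bayes' rule, P(r = 3 | data) = (0.016461) / (0.04288) = 0.38389.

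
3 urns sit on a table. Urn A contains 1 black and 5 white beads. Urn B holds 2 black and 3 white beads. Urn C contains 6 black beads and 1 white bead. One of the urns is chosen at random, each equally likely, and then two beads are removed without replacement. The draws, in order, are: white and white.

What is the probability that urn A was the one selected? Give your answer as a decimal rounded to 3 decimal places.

The likelihood of the observed sequence under each hypothesis: P(data | urn A) = (5/6)(4/5) = 2/3; P(data | urn B) = (3/5)(2/4) = 3/10; P(data | urn C) = (1/7)(0/6) = 0.
The prior-weighted likelihoods are 1/3 · 2/3 = 2/9, 1/3 · 3/10 = 1/10, 1/3 · 0 = 0; these sum to 29/90.
Hence P(urn A | data) = (2/9) / (29/90) = 20/29.

0.690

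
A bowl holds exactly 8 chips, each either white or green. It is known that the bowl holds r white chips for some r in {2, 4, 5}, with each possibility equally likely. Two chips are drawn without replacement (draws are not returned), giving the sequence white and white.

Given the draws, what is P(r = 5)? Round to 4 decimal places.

0.5882

Under each hypothesis, the probability of the observed sequence is: P(data | r = 2) = (2/8)(1/7) = 1/28; P(data | r = 4) = (4/8)(3/7) = 3/14; P(data | r = 5) = (5/8)(4/7) = 5/14.
The prior-weighted likelihoods are 1/3 · 1/28 = 1/84, 1/3 · 3/14 = 1/14, 1/3 · 5/14 = 5/42; summing to 17/84.
Hence P(r = 5 | data) = (5/42) / (17/84) = 10/17.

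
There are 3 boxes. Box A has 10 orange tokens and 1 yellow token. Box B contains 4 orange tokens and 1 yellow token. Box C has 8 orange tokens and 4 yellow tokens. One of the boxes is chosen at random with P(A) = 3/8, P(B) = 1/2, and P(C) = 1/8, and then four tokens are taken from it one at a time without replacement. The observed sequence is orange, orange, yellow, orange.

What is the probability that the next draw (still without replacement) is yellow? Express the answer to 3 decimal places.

0.036

The likelihood of the observed sequence under each hypothesis: P(data | box A) = (10/11)(9/10)(1/9)(8/8) = 0.090909; P(data | box B) = (4/5)(3/4)(1/3)(2/2) = 0.2; P(data | box C) = (8/12)(7/11)(4/10)(6/9) = 0.11313.
Weighting by the prior gives 3/8 · 0.090909 = 0.034091, 1/2 · 0.2 = 0.1, 1/8 · 0.11313 = 0.014141; these sum to 0.14823.
Dividing through by the total gives posterior P(box A | data) = 0.22998, P(box B | data) = 0.67462, P(box C | data) = 0.0954.
So P(yellow next | data) = Σ P(yellow next | H) P(H | data) = (0)(0.22998) + (0)(0.67462) + (3/8)(0.0954) = 0.035775.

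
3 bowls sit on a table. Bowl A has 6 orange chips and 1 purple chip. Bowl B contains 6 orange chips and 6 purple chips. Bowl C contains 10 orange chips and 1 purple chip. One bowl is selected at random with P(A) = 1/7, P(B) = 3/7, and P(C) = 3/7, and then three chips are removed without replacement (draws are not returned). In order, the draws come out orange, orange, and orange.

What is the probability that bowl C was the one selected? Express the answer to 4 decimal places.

0.7210

The likelihood of the observed sequence under each hypothesis: P(data | bowl A) = (6/7)(5/6)(4/5) = 4/7; P(data | bowl B) = (6/12)(5/11)(4/10) = 1/11; P(data | bowl C) = (10/11)(9/10)(8/9) = 8/11.
Weighting by the prior gives 1/7 · 4/7 = 4/49, 3/7 · 1/11 = 3/77, 3/7 · 8/11 = 24/77; with total 233/539.
So P(bowl C | data) = (24/77) / (233/539) = 168/233.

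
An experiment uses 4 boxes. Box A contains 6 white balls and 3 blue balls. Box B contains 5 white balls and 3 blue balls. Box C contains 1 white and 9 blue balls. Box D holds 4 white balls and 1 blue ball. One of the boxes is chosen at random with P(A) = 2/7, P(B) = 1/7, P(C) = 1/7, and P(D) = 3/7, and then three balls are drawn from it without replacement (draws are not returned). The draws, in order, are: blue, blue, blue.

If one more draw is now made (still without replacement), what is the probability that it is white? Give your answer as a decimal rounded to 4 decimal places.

0.1910

For each hypothesis, P(data | H) works out to: P(data | box A) = (3/9)(2/8)(1/7) = 1/84; P(data | box B) = (3/8)(2/7)(1/6) = 1/56; P(data | box C) = (9/10)(8/9)(7/8) = 7/10; P(data | box D) = (1/5)(0/4) = 0.
Multiplying each by its prior: 2/7 · 1/84 = 1/294, 1/7 · 1/56 = 1/392, 1/7 · 7/10 = 1/10, 3/7 · 0 = 0; summing to 89/840.
Dividing through by the total gives posterior P(box A | data) = 20/623, P(box B | data) = 15/623, P(box C | data) = 84/89, P(box D | data) = 0.
Averaging over the posterior, P(white next | data) = (1)(20/623) + (1)(15/623) + (1/7)(84/89) = 17/89.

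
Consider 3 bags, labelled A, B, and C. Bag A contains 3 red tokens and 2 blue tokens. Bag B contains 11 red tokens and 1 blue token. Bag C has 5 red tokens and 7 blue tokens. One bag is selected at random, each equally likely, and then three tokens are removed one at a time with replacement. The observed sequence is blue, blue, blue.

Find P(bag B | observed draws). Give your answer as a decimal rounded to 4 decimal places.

Under each hypothesis, the probability of the observed sequence is: P(data | bag A) = (2/5)(2/5)(2/5) = 0.064; P(data | bag B) = (1/12)(1/12)(1/12) = 0.0005787; P(data | bag C) = (7/12)(7/12)(7/12) = 0.1985.
Weighting by the prior gives 1/3 · 0.064 = 0.021333, 1/3 · 0.0005787 = 0.0001929, 1/3 · 0.1985 = 0.066165; summing to 0.087691.
Hence P(bag B | data) = (0.0001929) / (0.087691) = 0.0021998.

0.0022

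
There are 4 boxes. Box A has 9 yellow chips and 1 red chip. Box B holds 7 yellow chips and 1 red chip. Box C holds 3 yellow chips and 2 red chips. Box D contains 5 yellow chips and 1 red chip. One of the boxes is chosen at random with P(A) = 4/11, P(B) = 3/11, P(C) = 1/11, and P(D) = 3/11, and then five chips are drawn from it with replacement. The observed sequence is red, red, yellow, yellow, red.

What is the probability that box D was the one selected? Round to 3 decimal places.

0.239

For each hypothesis, P(data | H) works out to: P(data | box A) = (1/10)(1/10)(9/10)(9/10)(1/10) = 0.00081; P(data | box B) = (1/8)(1/8)(7/8)(7/8)(1/8) = 0.0014954; P(data | box C) = (2/5)(2/5)(3/5)(3/5)(2/5) = 0.02304; P(data | box D) = (1/6)(1/6)(5/6)(5/6)(1/6) = 0.003215.
Multiplying each by its prior: 4/11 · 0.00081 = 0.00029455, 3/11 · 0.0014954 = 0.00040783, 1/11 · 0.02304 = 0.0020945, 3/11 · 0.003215 = 0.00087682; these sum to 0.0036737.
So P(box D | data) = (0.00087682) / (0.0036737) = 0.23867.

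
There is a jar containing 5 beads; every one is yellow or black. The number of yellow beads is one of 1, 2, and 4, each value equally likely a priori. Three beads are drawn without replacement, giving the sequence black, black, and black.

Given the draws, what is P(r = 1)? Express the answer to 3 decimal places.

The likelihood of the observed sequence under each hypothesis: P(data | r = 1) = (4/5)(3/4)(2/3) = 2/5; P(data | r = 2) = (3/5)(2/4)(1/3) = 1/10; P(data | r = 4) = (1/5)(0/4) = 0.
Multiplying each by its prior: 1/3 · 2/5 = 2/15, 1/3 · 1/10 = 1/30, 1/3 · 0 = 0; with total 1/6.
Hence P(r = 1 | data) = (2/15) / (1/6) = 4/5.

0.800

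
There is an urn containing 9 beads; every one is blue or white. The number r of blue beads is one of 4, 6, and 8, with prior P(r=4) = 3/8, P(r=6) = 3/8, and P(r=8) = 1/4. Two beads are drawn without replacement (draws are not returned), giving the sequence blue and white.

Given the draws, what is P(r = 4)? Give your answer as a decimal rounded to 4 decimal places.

0.4615

Under each hypothesis, the probability of the observed sequence is: P(data | r = 4) = (4/9)(5/8) = 5/18; P(data | r = 6) = (6/9)(3/8) = 1/4; P(data | r = 8) = (8/9)(1/8) = 1/9.
Multiplying each by its prior: 3/8 · 5/18 = 5/48, 3/8 · 1/4 = 3/32, 1/4 · 1/9 = 1/36; with total 65/288.
By Bayes' rule, P(r = 4 | data) = (5/48) / (65/288) = 6/13.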